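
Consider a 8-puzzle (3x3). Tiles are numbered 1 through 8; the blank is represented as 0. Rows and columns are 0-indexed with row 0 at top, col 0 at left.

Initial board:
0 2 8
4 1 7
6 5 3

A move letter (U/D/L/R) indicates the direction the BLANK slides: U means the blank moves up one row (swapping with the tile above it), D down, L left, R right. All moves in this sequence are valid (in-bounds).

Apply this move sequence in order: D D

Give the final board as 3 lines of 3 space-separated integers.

Answer: 4 2 8
6 1 7
0 5 3

Derivation:
After move 1 (D):
4 2 8
0 1 7
6 5 3

After move 2 (D):
4 2 8
6 1 7
0 5 3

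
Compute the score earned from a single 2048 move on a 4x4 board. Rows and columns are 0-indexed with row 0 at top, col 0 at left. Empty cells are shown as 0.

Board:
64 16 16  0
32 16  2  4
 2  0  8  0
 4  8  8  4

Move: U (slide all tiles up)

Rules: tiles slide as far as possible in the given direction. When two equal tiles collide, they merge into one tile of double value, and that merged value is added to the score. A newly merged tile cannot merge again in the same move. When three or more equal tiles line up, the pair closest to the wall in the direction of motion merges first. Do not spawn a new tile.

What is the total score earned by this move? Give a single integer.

Slide up:
col 0: [64, 32, 2, 4] -> [64, 32, 2, 4]  score +0 (running 0)
col 1: [16, 16, 0, 8] -> [32, 8, 0, 0]  score +32 (running 32)
col 2: [16, 2, 8, 8] -> [16, 2, 16, 0]  score +16 (running 48)
col 3: [0, 4, 0, 4] -> [8, 0, 0, 0]  score +8 (running 56)
Board after move:
64 32 16  8
32  8  2  0
 2  0 16  0
 4  0  0  0

Answer: 56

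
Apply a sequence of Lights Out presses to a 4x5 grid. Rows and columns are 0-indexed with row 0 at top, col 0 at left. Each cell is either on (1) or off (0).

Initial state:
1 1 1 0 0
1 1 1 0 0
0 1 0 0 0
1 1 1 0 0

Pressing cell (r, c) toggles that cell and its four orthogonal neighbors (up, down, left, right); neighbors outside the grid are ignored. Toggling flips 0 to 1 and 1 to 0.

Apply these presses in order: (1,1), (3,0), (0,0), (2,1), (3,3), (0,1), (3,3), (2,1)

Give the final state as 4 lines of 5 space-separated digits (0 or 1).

Answer: 1 0 0 0 0
1 1 0 0 0
1 0 0 0 0
0 0 1 0 0

Derivation:
After press 1 at (1,1):
1 0 1 0 0
0 0 0 0 0
0 0 0 0 0
1 1 1 0 0

After press 2 at (3,0):
1 0 1 0 0
0 0 0 0 0
1 0 0 0 0
0 0 1 0 0

After press 3 at (0,0):
0 1 1 0 0
1 0 0 0 0
1 0 0 0 0
0 0 1 0 0

After press 4 at (2,1):
0 1 1 0 0
1 1 0 0 0
0 1 1 0 0
0 1 1 0 0

After press 5 at (3,3):
0 1 1 0 0
1 1 0 0 0
0 1 1 1 0
0 1 0 1 1

After press 6 at (0,1):
1 0 0 0 0
1 0 0 0 0
0 1 1 1 0
0 1 0 1 1

After press 7 at (3,3):
1 0 0 0 0
1 0 0 0 0
0 1 1 0 0
0 1 1 0 0

After press 8 at (2,1):
1 0 0 0 0
1 1 0 0 0
1 0 0 0 0
0 0 1 0 0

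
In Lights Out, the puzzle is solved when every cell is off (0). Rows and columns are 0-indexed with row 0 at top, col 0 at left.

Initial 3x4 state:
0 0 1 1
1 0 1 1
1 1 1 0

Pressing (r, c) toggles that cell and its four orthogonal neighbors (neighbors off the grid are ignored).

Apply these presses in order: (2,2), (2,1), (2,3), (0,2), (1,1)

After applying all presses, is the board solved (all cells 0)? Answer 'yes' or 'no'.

Answer: yes

Derivation:
After press 1 at (2,2):
0 0 1 1
1 0 0 1
1 0 0 1

After press 2 at (2,1):
0 0 1 1
1 1 0 1
0 1 1 1

After press 3 at (2,3):
0 0 1 1
1 1 0 0
0 1 0 0

After press 4 at (0,2):
0 1 0 0
1 1 1 0
0 1 0 0

After press 5 at (1,1):
0 0 0 0
0 0 0 0
0 0 0 0

Lights still on: 0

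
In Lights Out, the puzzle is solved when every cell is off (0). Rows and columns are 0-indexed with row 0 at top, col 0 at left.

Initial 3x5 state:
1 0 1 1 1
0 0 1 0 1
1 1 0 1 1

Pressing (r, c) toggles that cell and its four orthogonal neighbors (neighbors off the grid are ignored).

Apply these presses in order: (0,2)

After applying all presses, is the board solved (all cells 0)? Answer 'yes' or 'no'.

After press 1 at (0,2):
1 1 0 0 1
0 0 0 0 1
1 1 0 1 1

Lights still on: 8

Answer: no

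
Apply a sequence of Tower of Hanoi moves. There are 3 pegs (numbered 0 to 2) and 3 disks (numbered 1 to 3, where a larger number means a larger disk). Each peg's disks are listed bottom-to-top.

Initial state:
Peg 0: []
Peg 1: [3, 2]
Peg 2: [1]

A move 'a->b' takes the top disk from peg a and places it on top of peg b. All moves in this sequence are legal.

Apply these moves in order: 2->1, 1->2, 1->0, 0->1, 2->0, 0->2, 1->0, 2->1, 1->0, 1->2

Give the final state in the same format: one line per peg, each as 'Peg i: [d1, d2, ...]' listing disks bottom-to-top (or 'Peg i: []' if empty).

Answer: Peg 0: [2, 1]
Peg 1: []
Peg 2: [3]

Derivation:
After move 1 (2->1):
Peg 0: []
Peg 1: [3, 2, 1]
Peg 2: []

After move 2 (1->2):
Peg 0: []
Peg 1: [3, 2]
Peg 2: [1]

After move 3 (1->0):
Peg 0: [2]
Peg 1: [3]
Peg 2: [1]

After move 4 (0->1):
Peg 0: []
Peg 1: [3, 2]
Peg 2: [1]

After move 5 (2->0):
Peg 0: [1]
Peg 1: [3, 2]
Peg 2: []

After move 6 (0->2):
Peg 0: []
Peg 1: [3, 2]
Peg 2: [1]

After move 7 (1->0):
Peg 0: [2]
Peg 1: [3]
Peg 2: [1]

After move 8 (2->1):
Peg 0: [2]
Peg 1: [3, 1]
Peg 2: []

After move 9 (1->0):
Peg 0: [2, 1]
Peg 1: [3]
Peg 2: []

After move 10 (1->2):
Peg 0: [2, 1]
Peg 1: []
Peg 2: [3]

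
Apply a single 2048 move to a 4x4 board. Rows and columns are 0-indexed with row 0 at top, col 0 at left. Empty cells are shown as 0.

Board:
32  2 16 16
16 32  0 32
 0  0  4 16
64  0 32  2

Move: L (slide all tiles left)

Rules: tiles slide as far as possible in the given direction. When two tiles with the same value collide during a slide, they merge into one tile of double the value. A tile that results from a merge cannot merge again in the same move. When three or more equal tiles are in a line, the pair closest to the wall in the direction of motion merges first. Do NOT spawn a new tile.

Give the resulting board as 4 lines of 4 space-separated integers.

Slide left:
row 0: [32, 2, 16, 16] -> [32, 2, 32, 0]
row 1: [16, 32, 0, 32] -> [16, 64, 0, 0]
row 2: [0, 0, 4, 16] -> [4, 16, 0, 0]
row 3: [64, 0, 32, 2] -> [64, 32, 2, 0]

Answer: 32  2 32  0
16 64  0  0
 4 16  0  0
64 32  2  0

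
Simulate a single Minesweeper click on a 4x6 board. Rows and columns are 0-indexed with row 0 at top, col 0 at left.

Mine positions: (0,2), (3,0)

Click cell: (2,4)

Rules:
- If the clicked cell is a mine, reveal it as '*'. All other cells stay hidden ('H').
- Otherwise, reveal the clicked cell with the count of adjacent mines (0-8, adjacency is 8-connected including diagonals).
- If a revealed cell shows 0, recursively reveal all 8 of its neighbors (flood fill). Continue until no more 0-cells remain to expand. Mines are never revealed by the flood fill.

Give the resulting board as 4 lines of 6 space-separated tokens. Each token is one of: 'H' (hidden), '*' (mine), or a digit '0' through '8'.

H H H 1 0 0
H 1 1 1 0 0
H 1 0 0 0 0
H 1 0 0 0 0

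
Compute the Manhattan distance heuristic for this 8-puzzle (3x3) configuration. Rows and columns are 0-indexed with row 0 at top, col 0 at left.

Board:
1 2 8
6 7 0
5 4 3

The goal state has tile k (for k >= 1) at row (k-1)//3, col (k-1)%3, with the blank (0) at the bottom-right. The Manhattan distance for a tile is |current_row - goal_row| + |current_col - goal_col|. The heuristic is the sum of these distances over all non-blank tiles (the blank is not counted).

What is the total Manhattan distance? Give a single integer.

Tile 1: at (0,0), goal (0,0), distance |0-0|+|0-0| = 0
Tile 2: at (0,1), goal (0,1), distance |0-0|+|1-1| = 0
Tile 8: at (0,2), goal (2,1), distance |0-2|+|2-1| = 3
Tile 6: at (1,0), goal (1,2), distance |1-1|+|0-2| = 2
Tile 7: at (1,1), goal (2,0), distance |1-2|+|1-0| = 2
Tile 5: at (2,0), goal (1,1), distance |2-1|+|0-1| = 2
Tile 4: at (2,1), goal (1,0), distance |2-1|+|1-0| = 2
Tile 3: at (2,2), goal (0,2), distance |2-0|+|2-2| = 2
Sum: 0 + 0 + 3 + 2 + 2 + 2 + 2 + 2 = 13

Answer: 13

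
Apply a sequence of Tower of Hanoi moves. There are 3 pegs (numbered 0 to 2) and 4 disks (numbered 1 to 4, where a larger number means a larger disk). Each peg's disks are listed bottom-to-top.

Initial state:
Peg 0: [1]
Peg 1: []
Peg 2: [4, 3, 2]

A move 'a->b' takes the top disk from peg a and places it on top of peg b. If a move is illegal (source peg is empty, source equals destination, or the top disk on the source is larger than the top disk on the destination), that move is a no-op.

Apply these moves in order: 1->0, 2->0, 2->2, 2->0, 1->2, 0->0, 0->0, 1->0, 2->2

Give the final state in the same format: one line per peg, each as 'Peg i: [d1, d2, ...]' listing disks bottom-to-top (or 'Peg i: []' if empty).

After move 1 (1->0):
Peg 0: [1]
Peg 1: []
Peg 2: [4, 3, 2]

After move 2 (2->0):
Peg 0: [1]
Peg 1: []
Peg 2: [4, 3, 2]

After move 3 (2->2):
Peg 0: [1]
Peg 1: []
Peg 2: [4, 3, 2]

After move 4 (2->0):
Peg 0: [1]
Peg 1: []
Peg 2: [4, 3, 2]

After move 5 (1->2):
Peg 0: [1]
Peg 1: []
Peg 2: [4, 3, 2]

After move 6 (0->0):
Peg 0: [1]
Peg 1: []
Peg 2: [4, 3, 2]

After move 7 (0->0):
Peg 0: [1]
Peg 1: []
Peg 2: [4, 3, 2]

After move 8 (1->0):
Peg 0: [1]
Peg 1: []
Peg 2: [4, 3, 2]

After move 9 (2->2):
Peg 0: [1]
Peg 1: []
Peg 2: [4, 3, 2]

Answer: Peg 0: [1]
Peg 1: []
Peg 2: [4, 3, 2]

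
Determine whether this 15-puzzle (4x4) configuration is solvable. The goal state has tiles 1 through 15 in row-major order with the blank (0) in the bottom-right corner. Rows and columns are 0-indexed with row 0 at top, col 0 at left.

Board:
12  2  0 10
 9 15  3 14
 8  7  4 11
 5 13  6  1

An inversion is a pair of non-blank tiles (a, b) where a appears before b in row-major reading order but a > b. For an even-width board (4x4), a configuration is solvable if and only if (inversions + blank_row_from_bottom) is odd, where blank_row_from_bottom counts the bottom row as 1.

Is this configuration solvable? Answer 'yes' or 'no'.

Inversions: 63
Blank is in row 0 (0-indexed from top), which is row 4 counting from the bottom (bottom = 1).
63 + 4 = 67, which is odd, so the puzzle is solvable.

Answer: yes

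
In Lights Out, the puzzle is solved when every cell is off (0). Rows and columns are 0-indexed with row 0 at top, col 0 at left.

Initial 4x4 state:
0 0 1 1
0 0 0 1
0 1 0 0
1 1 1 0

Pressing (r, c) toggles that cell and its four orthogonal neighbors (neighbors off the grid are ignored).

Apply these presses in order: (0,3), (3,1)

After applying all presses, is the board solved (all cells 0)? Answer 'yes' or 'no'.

Answer: yes

Derivation:
After press 1 at (0,3):
0 0 0 0
0 0 0 0
0 1 0 0
1 1 1 0

After press 2 at (3,1):
0 0 0 0
0 0 0 0
0 0 0 0
0 0 0 0

Lights still on: 0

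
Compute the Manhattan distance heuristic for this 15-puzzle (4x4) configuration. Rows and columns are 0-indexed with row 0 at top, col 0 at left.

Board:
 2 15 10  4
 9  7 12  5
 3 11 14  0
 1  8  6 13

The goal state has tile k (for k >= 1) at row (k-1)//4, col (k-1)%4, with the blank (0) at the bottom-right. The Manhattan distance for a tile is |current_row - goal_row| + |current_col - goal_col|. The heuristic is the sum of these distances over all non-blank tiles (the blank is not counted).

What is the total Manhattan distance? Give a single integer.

Tile 2: at (0,0), goal (0,1), distance |0-0|+|0-1| = 1
Tile 15: at (0,1), goal (3,2), distance |0-3|+|1-2| = 4
Tile 10: at (0,2), goal (2,1), distance |0-2|+|2-1| = 3
Tile 4: at (0,3), goal (0,3), distance |0-0|+|3-3| = 0
Tile 9: at (1,0), goal (2,0), distance |1-2|+|0-0| = 1
Tile 7: at (1,1), goal (1,2), distance |1-1|+|1-2| = 1
Tile 12: at (1,2), goal (2,3), distance |1-2|+|2-3| = 2
Tile 5: at (1,3), goal (1,0), distance |1-1|+|3-0| = 3
Tile 3: at (2,0), goal (0,2), distance |2-0|+|0-2| = 4
Tile 11: at (2,1), goal (2,2), distance |2-2|+|1-2| = 1
Tile 14: at (2,2), goal (3,1), distance |2-3|+|2-1| = 2
Tile 1: at (3,0), goal (0,0), distance |3-0|+|0-0| = 3
Tile 8: at (3,1), goal (1,3), distance |3-1|+|1-3| = 4
Tile 6: at (3,2), goal (1,1), distance |3-1|+|2-1| = 3
Tile 13: at (3,3), goal (3,0), distance |3-3|+|3-0| = 3
Sum: 1 + 4 + 3 + 0 + 1 + 1 + 2 + 3 + 4 + 1 + 2 + 3 + 4 + 3 + 3 = 35

Answer: 35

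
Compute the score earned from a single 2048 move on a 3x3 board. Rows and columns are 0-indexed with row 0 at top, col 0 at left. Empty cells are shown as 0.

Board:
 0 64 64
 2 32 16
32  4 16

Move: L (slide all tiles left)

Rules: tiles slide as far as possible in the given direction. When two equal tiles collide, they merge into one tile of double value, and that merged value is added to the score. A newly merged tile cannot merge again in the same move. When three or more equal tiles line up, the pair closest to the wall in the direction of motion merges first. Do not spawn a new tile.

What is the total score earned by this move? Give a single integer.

Answer: 128

Derivation:
Slide left:
row 0: [0, 64, 64] -> [128, 0, 0]  score +128 (running 128)
row 1: [2, 32, 16] -> [2, 32, 16]  score +0 (running 128)
row 2: [32, 4, 16] -> [32, 4, 16]  score +0 (running 128)
Board after move:
128   0   0
  2  32  16
 32   4  16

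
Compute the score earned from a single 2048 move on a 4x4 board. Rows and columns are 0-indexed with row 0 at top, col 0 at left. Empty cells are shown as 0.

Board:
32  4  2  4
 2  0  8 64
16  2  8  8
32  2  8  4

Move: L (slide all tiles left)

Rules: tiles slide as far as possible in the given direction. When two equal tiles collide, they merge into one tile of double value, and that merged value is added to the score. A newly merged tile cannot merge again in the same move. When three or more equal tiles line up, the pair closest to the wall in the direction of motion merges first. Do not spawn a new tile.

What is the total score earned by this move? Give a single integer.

Slide left:
row 0: [32, 4, 2, 4] -> [32, 4, 2, 4]  score +0 (running 0)
row 1: [2, 0, 8, 64] -> [2, 8, 64, 0]  score +0 (running 0)
row 2: [16, 2, 8, 8] -> [16, 2, 16, 0]  score +16 (running 16)
row 3: [32, 2, 8, 4] -> [32, 2, 8, 4]  score +0 (running 16)
Board after move:
32  4  2  4
 2  8 64  0
16  2 16  0
32  2  8  4

Answer: 16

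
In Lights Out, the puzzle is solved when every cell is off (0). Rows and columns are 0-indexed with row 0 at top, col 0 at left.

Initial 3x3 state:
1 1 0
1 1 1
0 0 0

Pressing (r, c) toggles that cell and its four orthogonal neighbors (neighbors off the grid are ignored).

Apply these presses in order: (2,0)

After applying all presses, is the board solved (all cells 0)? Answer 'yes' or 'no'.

Answer: no

Derivation:
After press 1 at (2,0):
1 1 0
0 1 1
1 1 0

Lights still on: 6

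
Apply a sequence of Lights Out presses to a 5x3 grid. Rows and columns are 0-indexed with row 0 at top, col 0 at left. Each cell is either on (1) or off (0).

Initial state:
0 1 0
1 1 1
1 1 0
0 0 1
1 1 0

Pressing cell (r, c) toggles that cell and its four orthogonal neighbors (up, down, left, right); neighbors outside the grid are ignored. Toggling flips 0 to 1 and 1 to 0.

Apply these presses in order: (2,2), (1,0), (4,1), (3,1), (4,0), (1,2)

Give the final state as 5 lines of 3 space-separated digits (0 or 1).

After press 1 at (2,2):
0 1 0
1 1 0
1 0 1
0 0 0
1 1 0

After press 2 at (1,0):
1 1 0
0 0 0
0 0 1
0 0 0
1 1 0

After press 3 at (4,1):
1 1 0
0 0 0
0 0 1
0 1 0
0 0 1

After press 4 at (3,1):
1 1 0
0 0 0
0 1 1
1 0 1
0 1 1

After press 5 at (4,0):
1 1 0
0 0 0
0 1 1
0 0 1
1 0 1

After press 6 at (1,2):
1 1 1
0 1 1
0 1 0
0 0 1
1 0 1

Answer: 1 1 1
0 1 1
0 1 0
0 0 1
1 0 1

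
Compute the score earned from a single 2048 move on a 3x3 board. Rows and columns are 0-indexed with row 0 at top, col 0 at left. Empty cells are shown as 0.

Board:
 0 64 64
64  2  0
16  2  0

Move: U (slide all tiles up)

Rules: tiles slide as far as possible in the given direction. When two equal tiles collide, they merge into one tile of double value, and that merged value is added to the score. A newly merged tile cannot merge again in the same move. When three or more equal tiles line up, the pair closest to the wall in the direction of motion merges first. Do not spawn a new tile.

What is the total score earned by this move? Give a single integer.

Slide up:
col 0: [0, 64, 16] -> [64, 16, 0]  score +0 (running 0)
col 1: [64, 2, 2] -> [64, 4, 0]  score +4 (running 4)
col 2: [64, 0, 0] -> [64, 0, 0]  score +0 (running 4)
Board after move:
64 64 64
16  4  0
 0  0  0

Answer: 4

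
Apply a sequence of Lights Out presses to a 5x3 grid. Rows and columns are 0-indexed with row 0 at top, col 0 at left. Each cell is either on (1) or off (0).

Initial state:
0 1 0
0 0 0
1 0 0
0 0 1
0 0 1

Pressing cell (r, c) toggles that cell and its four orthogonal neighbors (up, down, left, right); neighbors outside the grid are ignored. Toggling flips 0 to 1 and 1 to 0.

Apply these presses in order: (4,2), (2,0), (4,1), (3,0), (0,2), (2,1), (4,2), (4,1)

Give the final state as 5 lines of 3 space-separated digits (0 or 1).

After press 1 at (4,2):
0 1 0
0 0 0
1 0 0
0 0 0
0 1 0

After press 2 at (2,0):
0 1 0
1 0 0
0 1 0
1 0 0
0 1 0

After press 3 at (4,1):
0 1 0
1 0 0
0 1 0
1 1 0
1 0 1

After press 4 at (3,0):
0 1 0
1 0 0
1 1 0
0 0 0
0 0 1

After press 5 at (0,2):
0 0 1
1 0 1
1 1 0
0 0 0
0 0 1

After press 6 at (2,1):
0 0 1
1 1 1
0 0 1
0 1 0
0 0 1

After press 7 at (4,2):
0 0 1
1 1 1
0 0 1
0 1 1
0 1 0

After press 8 at (4,1):
0 0 1
1 1 1
0 0 1
0 0 1
1 0 1

Answer: 0 0 1
1 1 1
0 0 1
0 0 1
1 0 1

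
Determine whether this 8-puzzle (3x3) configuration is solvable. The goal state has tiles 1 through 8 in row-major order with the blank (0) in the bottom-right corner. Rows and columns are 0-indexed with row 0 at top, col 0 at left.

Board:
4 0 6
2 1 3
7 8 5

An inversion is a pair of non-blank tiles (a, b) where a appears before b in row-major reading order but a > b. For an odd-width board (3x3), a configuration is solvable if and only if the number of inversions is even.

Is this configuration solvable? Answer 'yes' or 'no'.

Answer: yes

Derivation:
Inversions (pairs i<j in row-major order where tile[i] > tile[j] > 0): 10
10 is even, so the puzzle is solvable.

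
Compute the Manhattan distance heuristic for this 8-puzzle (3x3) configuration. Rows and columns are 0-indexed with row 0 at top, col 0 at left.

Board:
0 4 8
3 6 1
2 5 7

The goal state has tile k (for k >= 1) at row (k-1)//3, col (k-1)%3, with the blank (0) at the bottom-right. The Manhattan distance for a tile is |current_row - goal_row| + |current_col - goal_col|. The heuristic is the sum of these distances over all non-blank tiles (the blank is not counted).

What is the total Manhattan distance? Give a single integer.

Tile 4: at (0,1), goal (1,0), distance |0-1|+|1-0| = 2
Tile 8: at (0,2), goal (2,1), distance |0-2|+|2-1| = 3
Tile 3: at (1,0), goal (0,2), distance |1-0|+|0-2| = 3
Tile 6: at (1,1), goal (1,2), distance |1-1|+|1-2| = 1
Tile 1: at (1,2), goal (0,0), distance |1-0|+|2-0| = 3
Tile 2: at (2,0), goal (0,1), distance |2-0|+|0-1| = 3
Tile 5: at (2,1), goal (1,1), distance |2-1|+|1-1| = 1
Tile 7: at (2,2), goal (2,0), distance |2-2|+|2-0| = 2
Sum: 2 + 3 + 3 + 1 + 3 + 3 + 1 + 2 = 18

Answer: 18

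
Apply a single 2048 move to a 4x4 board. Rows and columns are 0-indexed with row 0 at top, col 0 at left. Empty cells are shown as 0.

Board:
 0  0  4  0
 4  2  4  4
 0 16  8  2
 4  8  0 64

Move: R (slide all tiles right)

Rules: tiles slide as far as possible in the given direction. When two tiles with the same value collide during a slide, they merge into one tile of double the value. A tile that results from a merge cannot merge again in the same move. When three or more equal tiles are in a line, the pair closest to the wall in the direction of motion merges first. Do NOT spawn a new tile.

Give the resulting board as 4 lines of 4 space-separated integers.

Answer:  0  0  0  4
 0  4  2  8
 0 16  8  2
 0  4  8 64

Derivation:
Slide right:
row 0: [0, 0, 4, 0] -> [0, 0, 0, 4]
row 1: [4, 2, 4, 4] -> [0, 4, 2, 8]
row 2: [0, 16, 8, 2] -> [0, 16, 8, 2]
row 3: [4, 8, 0, 64] -> [0, 4, 8, 64]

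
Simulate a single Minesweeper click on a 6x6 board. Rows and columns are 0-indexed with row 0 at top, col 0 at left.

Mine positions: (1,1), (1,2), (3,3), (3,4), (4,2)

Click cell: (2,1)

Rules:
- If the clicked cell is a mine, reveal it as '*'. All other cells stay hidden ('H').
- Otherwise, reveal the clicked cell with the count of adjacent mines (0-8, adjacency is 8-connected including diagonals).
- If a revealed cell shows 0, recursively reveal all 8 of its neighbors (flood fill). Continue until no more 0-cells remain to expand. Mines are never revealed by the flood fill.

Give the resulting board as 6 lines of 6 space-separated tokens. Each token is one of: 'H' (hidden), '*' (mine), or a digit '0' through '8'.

H H H H H H
H H H H H H
H 2 H H H H
H H H H H H
H H H H H H
H H H H H H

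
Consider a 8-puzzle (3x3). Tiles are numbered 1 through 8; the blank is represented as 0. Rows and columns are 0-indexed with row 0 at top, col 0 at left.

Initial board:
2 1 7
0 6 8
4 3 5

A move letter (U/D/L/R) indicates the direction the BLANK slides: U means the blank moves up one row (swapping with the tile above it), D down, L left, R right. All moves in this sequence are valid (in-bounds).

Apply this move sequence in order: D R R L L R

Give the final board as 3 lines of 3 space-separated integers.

After move 1 (D):
2 1 7
4 6 8
0 3 5

After move 2 (R):
2 1 7
4 6 8
3 0 5

After move 3 (R):
2 1 7
4 6 8
3 5 0

After move 4 (L):
2 1 7
4 6 8
3 0 5

After move 5 (L):
2 1 7
4 6 8
0 3 5

After move 6 (R):
2 1 7
4 6 8
3 0 5

Answer: 2 1 7
4 6 8
3 0 5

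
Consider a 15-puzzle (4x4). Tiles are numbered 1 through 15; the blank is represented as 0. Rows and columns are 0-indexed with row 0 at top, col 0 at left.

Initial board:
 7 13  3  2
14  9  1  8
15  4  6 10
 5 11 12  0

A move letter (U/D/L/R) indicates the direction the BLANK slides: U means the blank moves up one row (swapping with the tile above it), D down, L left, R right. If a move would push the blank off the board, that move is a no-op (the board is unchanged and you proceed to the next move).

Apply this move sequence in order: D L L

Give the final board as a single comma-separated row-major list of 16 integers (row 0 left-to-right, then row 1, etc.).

After move 1 (D):
 7 13  3  2
14  9  1  8
15  4  6 10
 5 11 12  0

After move 2 (L):
 7 13  3  2
14  9  1  8
15  4  6 10
 5 11  0 12

After move 3 (L):
 7 13  3  2
14  9  1  8
15  4  6 10
 5  0 11 12

Answer: 7, 13, 3, 2, 14, 9, 1, 8, 15, 4, 6, 10, 5, 0, 11, 12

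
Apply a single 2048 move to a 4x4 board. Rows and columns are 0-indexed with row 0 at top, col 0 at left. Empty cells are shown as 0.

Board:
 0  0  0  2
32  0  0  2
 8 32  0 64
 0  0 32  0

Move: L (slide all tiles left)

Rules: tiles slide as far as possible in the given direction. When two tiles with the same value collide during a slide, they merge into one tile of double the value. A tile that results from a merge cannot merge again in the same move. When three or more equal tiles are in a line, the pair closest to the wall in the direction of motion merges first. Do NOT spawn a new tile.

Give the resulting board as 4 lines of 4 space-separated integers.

Answer:  2  0  0  0
32  2  0  0
 8 32 64  0
32  0  0  0

Derivation:
Slide left:
row 0: [0, 0, 0, 2] -> [2, 0, 0, 0]
row 1: [32, 0, 0, 2] -> [32, 2, 0, 0]
row 2: [8, 32, 0, 64] -> [8, 32, 64, 0]
row 3: [0, 0, 32, 0] -> [32, 0, 0, 0]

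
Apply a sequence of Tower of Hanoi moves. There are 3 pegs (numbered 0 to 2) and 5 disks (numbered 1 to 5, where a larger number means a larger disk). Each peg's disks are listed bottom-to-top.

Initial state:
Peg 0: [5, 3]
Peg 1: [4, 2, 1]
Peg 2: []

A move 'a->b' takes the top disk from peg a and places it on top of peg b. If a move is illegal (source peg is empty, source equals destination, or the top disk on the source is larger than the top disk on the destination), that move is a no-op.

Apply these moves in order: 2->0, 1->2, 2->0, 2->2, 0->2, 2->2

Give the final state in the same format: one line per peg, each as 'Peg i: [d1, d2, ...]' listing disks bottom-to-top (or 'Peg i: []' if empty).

After move 1 (2->0):
Peg 0: [5, 3]
Peg 1: [4, 2, 1]
Peg 2: []

After move 2 (1->2):
Peg 0: [5, 3]
Peg 1: [4, 2]
Peg 2: [1]

After move 3 (2->0):
Peg 0: [5, 3, 1]
Peg 1: [4, 2]
Peg 2: []

After move 4 (2->2):
Peg 0: [5, 3, 1]
Peg 1: [4, 2]
Peg 2: []

After move 5 (0->2):
Peg 0: [5, 3]
Peg 1: [4, 2]
Peg 2: [1]

After move 6 (2->2):
Peg 0: [5, 3]
Peg 1: [4, 2]
Peg 2: [1]

Answer: Peg 0: [5, 3]
Peg 1: [4, 2]
Peg 2: [1]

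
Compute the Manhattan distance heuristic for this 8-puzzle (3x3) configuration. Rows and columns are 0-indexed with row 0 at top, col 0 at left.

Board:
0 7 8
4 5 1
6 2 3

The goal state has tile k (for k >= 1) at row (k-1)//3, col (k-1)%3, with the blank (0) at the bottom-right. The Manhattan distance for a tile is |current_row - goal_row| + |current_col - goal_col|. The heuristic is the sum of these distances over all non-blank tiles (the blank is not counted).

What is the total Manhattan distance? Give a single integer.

Tile 7: at (0,1), goal (2,0), distance |0-2|+|1-0| = 3
Tile 8: at (0,2), goal (2,1), distance |0-2|+|2-1| = 3
Tile 4: at (1,0), goal (1,0), distance |1-1|+|0-0| = 0
Tile 5: at (1,1), goal (1,1), distance |1-1|+|1-1| = 0
Tile 1: at (1,2), goal (0,0), distance |1-0|+|2-0| = 3
Tile 6: at (2,0), goal (1,2), distance |2-1|+|0-2| = 3
Tile 2: at (2,1), goal (0,1), distance |2-0|+|1-1| = 2
Tile 3: at (2,2), goal (0,2), distance |2-0|+|2-2| = 2
Sum: 3 + 3 + 0 + 0 + 3 + 3 + 2 + 2 = 16

Answer: 16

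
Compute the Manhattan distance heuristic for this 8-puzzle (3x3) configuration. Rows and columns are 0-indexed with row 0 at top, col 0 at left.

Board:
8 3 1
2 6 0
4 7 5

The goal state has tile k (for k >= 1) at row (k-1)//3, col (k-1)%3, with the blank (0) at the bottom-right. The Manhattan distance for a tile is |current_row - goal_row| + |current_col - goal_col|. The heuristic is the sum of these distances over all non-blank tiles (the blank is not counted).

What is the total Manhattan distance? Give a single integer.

Tile 8: (0,0)->(2,1) = 3
Tile 3: (0,1)->(0,2) = 1
Tile 1: (0,2)->(0,0) = 2
Tile 2: (1,0)->(0,1) = 2
Tile 6: (1,1)->(1,2) = 1
Tile 4: (2,0)->(1,0) = 1
Tile 7: (2,1)->(2,0) = 1
Tile 5: (2,2)->(1,1) = 2
Sum: 3 + 1 + 2 + 2 + 1 + 1 + 1 + 2 = 13

Answer: 13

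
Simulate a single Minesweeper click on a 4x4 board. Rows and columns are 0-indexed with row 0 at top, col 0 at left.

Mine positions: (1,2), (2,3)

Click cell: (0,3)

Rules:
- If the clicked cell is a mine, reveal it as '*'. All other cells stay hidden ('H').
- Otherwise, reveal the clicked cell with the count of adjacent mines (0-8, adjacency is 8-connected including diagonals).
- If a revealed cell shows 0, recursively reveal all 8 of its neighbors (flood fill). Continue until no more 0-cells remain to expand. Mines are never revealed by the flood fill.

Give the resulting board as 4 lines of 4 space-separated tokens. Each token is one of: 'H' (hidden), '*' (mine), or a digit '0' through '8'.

H H H 1
H H H H
H H H H
H H H H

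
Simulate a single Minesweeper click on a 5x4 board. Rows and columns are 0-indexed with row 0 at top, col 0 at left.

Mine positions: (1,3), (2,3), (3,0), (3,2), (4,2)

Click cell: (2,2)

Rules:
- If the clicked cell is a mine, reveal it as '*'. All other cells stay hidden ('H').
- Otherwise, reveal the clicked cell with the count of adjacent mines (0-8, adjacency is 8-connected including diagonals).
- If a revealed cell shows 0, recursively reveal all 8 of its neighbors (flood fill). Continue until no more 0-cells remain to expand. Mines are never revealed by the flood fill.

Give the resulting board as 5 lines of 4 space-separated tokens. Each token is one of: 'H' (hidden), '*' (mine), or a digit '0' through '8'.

H H H H
H H H H
H H 3 H
H H H H
H H H H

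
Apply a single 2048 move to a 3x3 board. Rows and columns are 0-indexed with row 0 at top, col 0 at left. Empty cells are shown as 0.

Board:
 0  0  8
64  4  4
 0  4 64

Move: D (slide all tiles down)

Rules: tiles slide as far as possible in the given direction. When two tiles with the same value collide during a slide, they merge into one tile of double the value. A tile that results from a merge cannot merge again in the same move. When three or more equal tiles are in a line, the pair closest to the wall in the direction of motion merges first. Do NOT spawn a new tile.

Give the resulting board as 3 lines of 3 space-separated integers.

Slide down:
col 0: [0, 64, 0] -> [0, 0, 64]
col 1: [0, 4, 4] -> [0, 0, 8]
col 2: [8, 4, 64] -> [8, 4, 64]

Answer:  0  0  8
 0  0  4
64  8 64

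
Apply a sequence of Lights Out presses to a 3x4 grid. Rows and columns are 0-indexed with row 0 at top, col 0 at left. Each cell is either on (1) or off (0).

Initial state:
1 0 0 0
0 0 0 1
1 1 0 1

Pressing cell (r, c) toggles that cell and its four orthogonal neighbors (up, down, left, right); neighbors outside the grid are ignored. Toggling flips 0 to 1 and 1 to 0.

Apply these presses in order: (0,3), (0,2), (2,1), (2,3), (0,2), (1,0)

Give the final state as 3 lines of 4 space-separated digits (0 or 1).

After press 1 at (0,3):
1 0 1 1
0 0 0 0
1 1 0 1

After press 2 at (0,2):
1 1 0 0
0 0 1 0
1 1 0 1

After press 3 at (2,1):
1 1 0 0
0 1 1 0
0 0 1 1

After press 4 at (2,3):
1 1 0 0
0 1 1 1
0 0 0 0

After press 5 at (0,2):
1 0 1 1
0 1 0 1
0 0 0 0

After press 6 at (1,0):
0 0 1 1
1 0 0 1
1 0 0 0

Answer: 0 0 1 1
1 0 0 1
1 0 0 0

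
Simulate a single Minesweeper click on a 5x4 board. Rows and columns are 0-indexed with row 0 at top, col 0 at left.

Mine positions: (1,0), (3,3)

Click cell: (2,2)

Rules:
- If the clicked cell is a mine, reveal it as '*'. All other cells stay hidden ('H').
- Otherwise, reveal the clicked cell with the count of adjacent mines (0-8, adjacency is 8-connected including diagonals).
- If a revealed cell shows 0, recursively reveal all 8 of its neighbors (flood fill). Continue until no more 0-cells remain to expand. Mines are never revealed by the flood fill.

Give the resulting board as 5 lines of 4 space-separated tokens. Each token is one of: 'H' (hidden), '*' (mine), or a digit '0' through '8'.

H H H H
H H H H
H H 1 H
H H H H
H H H H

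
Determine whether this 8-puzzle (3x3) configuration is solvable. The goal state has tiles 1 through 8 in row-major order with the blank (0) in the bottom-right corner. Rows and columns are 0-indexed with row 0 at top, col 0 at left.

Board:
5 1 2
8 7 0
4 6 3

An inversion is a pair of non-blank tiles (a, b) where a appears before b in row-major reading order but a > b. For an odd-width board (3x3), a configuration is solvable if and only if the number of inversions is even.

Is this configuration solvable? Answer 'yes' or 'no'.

Inversions (pairs i<j in row-major order where tile[i] > tile[j] > 0): 13
13 is odd, so the puzzle is not solvable.

Answer: no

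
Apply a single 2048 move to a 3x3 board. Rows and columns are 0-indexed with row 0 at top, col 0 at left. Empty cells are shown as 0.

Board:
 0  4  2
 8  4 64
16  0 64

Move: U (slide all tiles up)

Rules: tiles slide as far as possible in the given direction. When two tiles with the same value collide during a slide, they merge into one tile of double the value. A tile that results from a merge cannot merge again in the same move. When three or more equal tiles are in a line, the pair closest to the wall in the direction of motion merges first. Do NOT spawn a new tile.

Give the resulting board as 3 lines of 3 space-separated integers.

Slide up:
col 0: [0, 8, 16] -> [8, 16, 0]
col 1: [4, 4, 0] -> [8, 0, 0]
col 2: [2, 64, 64] -> [2, 128, 0]

Answer:   8   8   2
 16   0 128
  0   0   0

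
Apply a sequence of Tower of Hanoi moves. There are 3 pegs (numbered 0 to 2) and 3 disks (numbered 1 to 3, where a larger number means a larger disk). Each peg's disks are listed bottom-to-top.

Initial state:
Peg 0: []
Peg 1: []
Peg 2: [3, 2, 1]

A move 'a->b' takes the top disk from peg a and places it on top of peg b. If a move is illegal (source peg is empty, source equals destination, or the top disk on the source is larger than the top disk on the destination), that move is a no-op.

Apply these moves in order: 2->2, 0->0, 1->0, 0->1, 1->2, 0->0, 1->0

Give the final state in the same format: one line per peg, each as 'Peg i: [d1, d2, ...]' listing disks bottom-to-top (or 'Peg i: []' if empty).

Answer: Peg 0: []
Peg 1: []
Peg 2: [3, 2, 1]

Derivation:
After move 1 (2->2):
Peg 0: []
Peg 1: []
Peg 2: [3, 2, 1]

After move 2 (0->0):
Peg 0: []
Peg 1: []
Peg 2: [3, 2, 1]

After move 3 (1->0):
Peg 0: []
Peg 1: []
Peg 2: [3, 2, 1]

After move 4 (0->1):
Peg 0: []
Peg 1: []
Peg 2: [3, 2, 1]

After move 5 (1->2):
Peg 0: []
Peg 1: []
Peg 2: [3, 2, 1]

After move 6 (0->0):
Peg 0: []
Peg 1: []
Peg 2: [3, 2, 1]

After move 7 (1->0):
Peg 0: []
Peg 1: []
Peg 2: [3, 2, 1]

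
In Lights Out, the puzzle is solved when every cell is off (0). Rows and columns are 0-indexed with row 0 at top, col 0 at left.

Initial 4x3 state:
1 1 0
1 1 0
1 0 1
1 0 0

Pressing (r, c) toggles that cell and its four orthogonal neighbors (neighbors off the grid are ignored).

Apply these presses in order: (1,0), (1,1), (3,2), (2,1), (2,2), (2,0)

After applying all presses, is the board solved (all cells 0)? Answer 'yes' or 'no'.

Answer: yes

Derivation:
After press 1 at (1,0):
0 1 0
0 0 0
0 0 1
1 0 0

After press 2 at (1,1):
0 0 0
1 1 1
0 1 1
1 0 0

After press 3 at (3,2):
0 0 0
1 1 1
0 1 0
1 1 1

After press 4 at (2,1):
0 0 0
1 0 1
1 0 1
1 0 1

After press 5 at (2,2):
0 0 0
1 0 0
1 1 0
1 0 0

After press 6 at (2,0):
0 0 0
0 0 0
0 0 0
0 0 0

Lights still on: 0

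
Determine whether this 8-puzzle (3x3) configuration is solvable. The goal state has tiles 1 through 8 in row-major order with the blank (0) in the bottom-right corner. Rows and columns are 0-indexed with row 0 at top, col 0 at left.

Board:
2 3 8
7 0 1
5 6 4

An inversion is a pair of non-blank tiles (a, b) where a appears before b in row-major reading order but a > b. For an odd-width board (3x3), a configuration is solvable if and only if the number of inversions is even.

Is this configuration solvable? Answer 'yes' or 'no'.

Answer: no

Derivation:
Inversions (pairs i<j in row-major order where tile[i] > tile[j] > 0): 13
13 is odd, so the puzzle is not solvable.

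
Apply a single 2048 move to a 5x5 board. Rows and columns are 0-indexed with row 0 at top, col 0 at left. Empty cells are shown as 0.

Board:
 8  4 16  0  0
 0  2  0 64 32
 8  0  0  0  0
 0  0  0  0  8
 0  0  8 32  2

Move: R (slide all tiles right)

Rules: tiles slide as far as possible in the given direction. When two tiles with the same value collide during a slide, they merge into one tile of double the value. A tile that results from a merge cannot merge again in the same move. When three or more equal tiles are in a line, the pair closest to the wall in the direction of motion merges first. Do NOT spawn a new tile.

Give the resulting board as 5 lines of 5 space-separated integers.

Slide right:
row 0: [8, 4, 16, 0, 0] -> [0, 0, 8, 4, 16]
row 1: [0, 2, 0, 64, 32] -> [0, 0, 2, 64, 32]
row 2: [8, 0, 0, 0, 0] -> [0, 0, 0, 0, 8]
row 3: [0, 0, 0, 0, 8] -> [0, 0, 0, 0, 8]
row 4: [0, 0, 8, 32, 2] -> [0, 0, 8, 32, 2]

Answer:  0  0  8  4 16
 0  0  2 64 32
 0  0  0  0  8
 0  0  0  0  8
 0  0  8 32  2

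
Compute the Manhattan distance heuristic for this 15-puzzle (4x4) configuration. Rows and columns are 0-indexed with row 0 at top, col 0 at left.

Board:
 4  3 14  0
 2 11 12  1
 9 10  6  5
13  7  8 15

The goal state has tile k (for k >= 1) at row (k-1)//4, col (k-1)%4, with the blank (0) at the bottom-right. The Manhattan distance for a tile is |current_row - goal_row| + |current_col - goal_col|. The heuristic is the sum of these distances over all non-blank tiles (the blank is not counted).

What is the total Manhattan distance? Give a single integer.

Tile 4: (0,0)->(0,3) = 3
Tile 3: (0,1)->(0,2) = 1
Tile 14: (0,2)->(3,1) = 4
Tile 2: (1,0)->(0,1) = 2
Tile 11: (1,1)->(2,2) = 2
Tile 12: (1,2)->(2,3) = 2
Tile 1: (1,3)->(0,0) = 4
Tile 9: (2,0)->(2,0) = 0
Tile 10: (2,1)->(2,1) = 0
Tile 6: (2,2)->(1,1) = 2
Tile 5: (2,3)->(1,0) = 4
Tile 13: (3,0)->(3,0) = 0
Tile 7: (3,1)->(1,2) = 3
Tile 8: (3,2)->(1,3) = 3
Tile 15: (3,3)->(3,2) = 1
Sum: 3 + 1 + 4 + 2 + 2 + 2 + 4 + 0 + 0 + 2 + 4 + 0 + 3 + 3 + 1 = 31

Answer: 31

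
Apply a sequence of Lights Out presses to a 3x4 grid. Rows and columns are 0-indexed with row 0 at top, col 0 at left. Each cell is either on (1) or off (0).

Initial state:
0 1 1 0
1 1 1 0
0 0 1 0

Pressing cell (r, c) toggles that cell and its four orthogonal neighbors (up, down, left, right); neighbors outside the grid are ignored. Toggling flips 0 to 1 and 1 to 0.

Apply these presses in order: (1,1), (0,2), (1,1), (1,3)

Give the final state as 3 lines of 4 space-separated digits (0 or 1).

After press 1 at (1,1):
0 0 1 0
0 0 0 0
0 1 1 0

After press 2 at (0,2):
0 1 0 1
0 0 1 0
0 1 1 0

After press 3 at (1,1):
0 0 0 1
1 1 0 0
0 0 1 0

After press 4 at (1,3):
0 0 0 0
1 1 1 1
0 0 1 1

Answer: 0 0 0 0
1 1 1 1
0 0 1 1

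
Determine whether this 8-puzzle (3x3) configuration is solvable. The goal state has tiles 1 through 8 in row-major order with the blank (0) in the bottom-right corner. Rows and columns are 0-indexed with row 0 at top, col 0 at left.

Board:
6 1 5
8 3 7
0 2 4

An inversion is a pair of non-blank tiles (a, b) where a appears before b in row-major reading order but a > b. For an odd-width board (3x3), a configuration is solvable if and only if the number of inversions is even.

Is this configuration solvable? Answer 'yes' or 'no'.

Inversions (pairs i<j in row-major order where tile[i] > tile[j] > 0): 15
15 is odd, so the puzzle is not solvable.

Answer: no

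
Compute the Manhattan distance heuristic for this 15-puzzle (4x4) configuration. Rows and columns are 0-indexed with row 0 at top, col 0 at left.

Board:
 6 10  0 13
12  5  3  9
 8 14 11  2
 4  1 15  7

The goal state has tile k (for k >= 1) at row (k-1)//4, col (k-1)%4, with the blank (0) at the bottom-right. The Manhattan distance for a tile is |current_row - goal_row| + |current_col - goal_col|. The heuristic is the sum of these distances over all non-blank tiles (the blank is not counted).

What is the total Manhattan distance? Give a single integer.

Tile 6: at (0,0), goal (1,1), distance |0-1|+|0-1| = 2
Tile 10: at (0,1), goal (2,1), distance |0-2|+|1-1| = 2
Tile 13: at (0,3), goal (3,0), distance |0-3|+|3-0| = 6
Tile 12: at (1,0), goal (2,3), distance |1-2|+|0-3| = 4
Tile 5: at (1,1), goal (1,0), distance |1-1|+|1-0| = 1
Tile 3: at (1,2), goal (0,2), distance |1-0|+|2-2| = 1
Tile 9: at (1,3), goal (2,0), distance |1-2|+|3-0| = 4
Tile 8: at (2,0), goal (1,3), distance |2-1|+|0-3| = 4
Tile 14: at (2,1), goal (3,1), distance |2-3|+|1-1| = 1
Tile 11: at (2,2), goal (2,2), distance |2-2|+|2-2| = 0
Tile 2: at (2,3), goal (0,1), distance |2-0|+|3-1| = 4
Tile 4: at (3,0), goal (0,3), distance |3-0|+|0-3| = 6
Tile 1: at (3,1), goal (0,0), distance |3-0|+|1-0| = 4
Tile 15: at (3,2), goal (3,2), distance |3-3|+|2-2| = 0
Tile 7: at (3,3), goal (1,2), distance |3-1|+|3-2| = 3
Sum: 2 + 2 + 6 + 4 + 1 + 1 + 4 + 4 + 1 + 0 + 4 + 6 + 4 + 0 + 3 = 42

Answer: 42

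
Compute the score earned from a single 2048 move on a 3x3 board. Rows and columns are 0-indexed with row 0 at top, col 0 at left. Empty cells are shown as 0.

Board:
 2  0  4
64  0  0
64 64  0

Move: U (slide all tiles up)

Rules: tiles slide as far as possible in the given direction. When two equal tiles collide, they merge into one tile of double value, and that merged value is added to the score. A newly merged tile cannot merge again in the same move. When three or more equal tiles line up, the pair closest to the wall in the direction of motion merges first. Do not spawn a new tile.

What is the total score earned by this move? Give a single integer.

Slide up:
col 0: [2, 64, 64] -> [2, 128, 0]  score +128 (running 128)
col 1: [0, 0, 64] -> [64, 0, 0]  score +0 (running 128)
col 2: [4, 0, 0] -> [4, 0, 0]  score +0 (running 128)
Board after move:
  2  64   4
128   0   0
  0   0   0

Answer: 128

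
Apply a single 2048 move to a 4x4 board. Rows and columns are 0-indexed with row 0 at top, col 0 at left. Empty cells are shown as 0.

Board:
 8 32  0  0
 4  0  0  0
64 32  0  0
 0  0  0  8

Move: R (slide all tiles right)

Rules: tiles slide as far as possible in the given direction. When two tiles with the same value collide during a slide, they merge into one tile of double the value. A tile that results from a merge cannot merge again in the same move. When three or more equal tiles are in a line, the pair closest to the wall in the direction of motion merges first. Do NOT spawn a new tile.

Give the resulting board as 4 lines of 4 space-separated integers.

Answer:  0  0  8 32
 0  0  0  4
 0  0 64 32
 0  0  0  8

Derivation:
Slide right:
row 0: [8, 32, 0, 0] -> [0, 0, 8, 32]
row 1: [4, 0, 0, 0] -> [0, 0, 0, 4]
row 2: [64, 32, 0, 0] -> [0, 0, 64, 32]
row 3: [0, 0, 0, 8] -> [0, 0, 0, 8]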